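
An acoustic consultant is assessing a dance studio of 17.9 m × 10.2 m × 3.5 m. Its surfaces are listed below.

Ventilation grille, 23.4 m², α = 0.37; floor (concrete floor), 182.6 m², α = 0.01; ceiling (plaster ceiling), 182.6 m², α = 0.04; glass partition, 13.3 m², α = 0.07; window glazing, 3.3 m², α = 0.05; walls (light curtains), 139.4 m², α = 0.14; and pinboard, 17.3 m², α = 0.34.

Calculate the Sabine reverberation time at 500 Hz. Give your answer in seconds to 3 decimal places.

Equivalent absorption area: A = 23.4·0.37 + 182.6·0.01 + 182.6·0.04 + 13.3·0.07 + 3.3·0.05 + 139.4·0.14 + 17.3·0.34 = 44.282 m².
V = 17.9·10.2·3.5 = 639.03 m³.
Sabine: RT60 = 0.161 × 639.03 / 44.282 = 2.323 s.

2.323 seconds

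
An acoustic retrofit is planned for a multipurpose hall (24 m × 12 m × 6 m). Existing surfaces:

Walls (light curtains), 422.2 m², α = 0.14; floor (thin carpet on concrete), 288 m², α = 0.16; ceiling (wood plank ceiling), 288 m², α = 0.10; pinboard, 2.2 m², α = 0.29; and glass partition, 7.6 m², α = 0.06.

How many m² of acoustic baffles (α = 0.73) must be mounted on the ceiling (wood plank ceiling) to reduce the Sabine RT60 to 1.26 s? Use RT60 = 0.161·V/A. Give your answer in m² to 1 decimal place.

136.1

Summing Sᵢαᵢ: 59.108 + 46.080 + 28.800 + 0.638 + 0.456 → A₁ = 135.082 sabins.
V = 1728 m³. Target absorption A₂ = 0.161 × 1728 / 1.26 = 220.800 sabins.
ΔA needed = 220.800 − 135.082 = 85.718 sabins.
Each m² of panel replacing the ceiling (wood plank ceiling) adds (0.73 − 0.10) = 0.63 sabins.
Panel area = 85.718 / 0.63 = 136.1 m².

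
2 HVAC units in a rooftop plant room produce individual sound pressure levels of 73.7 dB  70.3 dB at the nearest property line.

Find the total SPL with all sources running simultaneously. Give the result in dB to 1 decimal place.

75.3 dB

Sum in the linear (power) domain: Σ 10^(Lᵢ/10) = 10^(73.7/10) + 10^(70.3/10) = 3.416e+07.
Back to dB: 10·log₁₀ Σ = 75.3 dB.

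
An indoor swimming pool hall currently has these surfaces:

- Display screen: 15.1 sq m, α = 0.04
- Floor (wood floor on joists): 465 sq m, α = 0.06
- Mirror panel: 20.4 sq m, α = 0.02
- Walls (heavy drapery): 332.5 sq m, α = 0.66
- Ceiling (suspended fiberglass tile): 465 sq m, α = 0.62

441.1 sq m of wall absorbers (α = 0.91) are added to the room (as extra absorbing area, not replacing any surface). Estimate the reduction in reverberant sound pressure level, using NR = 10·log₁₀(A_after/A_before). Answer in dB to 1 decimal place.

Summing Sᵢαᵢ: 0.604 + 27.900 + 0.408 + 219.450 + 288.300 → A_before = 536.662 sabins.
Added absorption = 441.1 × 0.91 = 401.401 sabins.
A_after = 536.662 + 401.401 = 938.063 sabins.
Reduction = 10 log₁₀(A_after/A_before) = 10 log₁₀(1.7480) = 2.4 dB.

2.4 dB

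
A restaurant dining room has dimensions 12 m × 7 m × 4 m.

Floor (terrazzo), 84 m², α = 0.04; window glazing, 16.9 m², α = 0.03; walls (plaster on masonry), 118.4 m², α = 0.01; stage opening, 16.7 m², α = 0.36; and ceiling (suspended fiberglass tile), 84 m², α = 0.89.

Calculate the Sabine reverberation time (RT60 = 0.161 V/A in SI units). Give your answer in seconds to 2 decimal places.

0.63 s

Summing Sᵢαᵢ: 3.360 + 0.507 + 1.184 + 6.012 + 74.760 → A = 85.823 sabins.
V = 12·7·4 = 336 m³.
T = 0.161 V/A = 0.161·336/85.823 = 0.63 s.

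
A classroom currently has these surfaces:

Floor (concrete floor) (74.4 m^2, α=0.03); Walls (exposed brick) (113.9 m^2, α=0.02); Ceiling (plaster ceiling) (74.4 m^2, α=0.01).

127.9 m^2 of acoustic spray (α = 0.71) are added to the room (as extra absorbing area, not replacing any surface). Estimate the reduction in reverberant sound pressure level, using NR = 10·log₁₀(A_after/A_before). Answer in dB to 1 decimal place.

12.6 dB

A_before = Σ Sᵢαᵢ = 74.4*0.03 + 113.9*0.02 + 74.4*0.01 = 5.254 sabins.
Added absorption = 127.9 × 0.71 = 90.809 sabins.
A_after = 5.254 + 90.809 = 96.063 sabins.
Reduction = 10 log₁₀(A_after/A_before) = 10 log₁₀(18.2838) = 12.6 dB.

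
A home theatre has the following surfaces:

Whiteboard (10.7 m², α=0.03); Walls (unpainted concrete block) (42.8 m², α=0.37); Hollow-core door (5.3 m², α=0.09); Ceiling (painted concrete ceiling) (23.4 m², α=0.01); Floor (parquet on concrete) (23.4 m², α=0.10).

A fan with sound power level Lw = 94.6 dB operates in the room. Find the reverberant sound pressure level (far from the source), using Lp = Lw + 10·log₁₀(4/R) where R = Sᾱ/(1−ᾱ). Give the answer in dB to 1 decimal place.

A = 19.208 sabins; S = 105.6 m².
ᾱ = 0.1819, so room constant R = A/(1−ᾱ) = 23.479 m².
Lp = Lw + 10 log₁₀(4/R) = 94.6 -7.69 = 86.9 dB.

86.9 dB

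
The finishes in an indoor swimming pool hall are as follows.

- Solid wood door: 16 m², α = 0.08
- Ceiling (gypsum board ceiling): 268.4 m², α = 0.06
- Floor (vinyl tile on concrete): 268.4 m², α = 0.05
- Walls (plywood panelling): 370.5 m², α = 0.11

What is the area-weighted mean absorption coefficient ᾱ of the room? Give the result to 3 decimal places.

Total surface area S = 923.3 m².
Weighted sum Σ Sα = 71.559.
ᾱ = A/S = 0.078.

0.078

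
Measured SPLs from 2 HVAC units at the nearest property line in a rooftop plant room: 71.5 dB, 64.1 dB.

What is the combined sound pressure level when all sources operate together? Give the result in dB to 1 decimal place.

Σ 10^(Lᵢ/10) = 1.67e+07.
Back to dB: 10·log₁₀ Σ = 72.2 dB.

72.2 dB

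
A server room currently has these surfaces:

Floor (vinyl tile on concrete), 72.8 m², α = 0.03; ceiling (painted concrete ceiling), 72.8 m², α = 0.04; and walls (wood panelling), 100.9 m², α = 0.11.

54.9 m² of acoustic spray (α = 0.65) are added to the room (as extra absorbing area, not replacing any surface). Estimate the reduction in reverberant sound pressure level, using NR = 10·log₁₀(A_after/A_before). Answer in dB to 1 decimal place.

5.1 dB

Summing Sᵢαᵢ: 2.184 + 2.912 + 11.099 → A_before = 16.195 sabins.
Treatment contributes 54.9·0.65 = 35.685 sabins.
A_after = 16.195 + 35.685 = 51.880 sabins.
NR = 10·log₁₀(51.880/16.195) = 5.1 dB.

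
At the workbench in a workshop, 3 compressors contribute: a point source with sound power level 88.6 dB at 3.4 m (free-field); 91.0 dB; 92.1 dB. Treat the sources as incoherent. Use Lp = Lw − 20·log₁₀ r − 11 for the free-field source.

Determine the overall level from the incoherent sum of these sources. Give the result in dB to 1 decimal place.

Source at 3.4 m: Lp = 88.6 − 20·log₁₀(3.4) − 11 = 67.0 dB.
Converting to relative power and adding: 10^(67.0/10) + 10^(91.0/10) + 10^(92.1/10) = 2.886e+09.
Combined level = 10 log₁₀(2.886e+09) = 94.6 dB.

94.6 dB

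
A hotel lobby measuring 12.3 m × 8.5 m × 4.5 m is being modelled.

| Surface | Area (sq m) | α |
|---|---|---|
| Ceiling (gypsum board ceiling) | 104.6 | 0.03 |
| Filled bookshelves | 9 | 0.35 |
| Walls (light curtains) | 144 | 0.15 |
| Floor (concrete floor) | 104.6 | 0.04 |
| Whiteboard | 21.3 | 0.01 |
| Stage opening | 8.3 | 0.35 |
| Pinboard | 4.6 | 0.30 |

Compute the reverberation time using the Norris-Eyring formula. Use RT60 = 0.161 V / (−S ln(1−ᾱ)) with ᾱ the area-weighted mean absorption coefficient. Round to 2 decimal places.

1.97 sec

S = Σ Sᵢ = 396.4 sq m.
Σ(Sᵢαᵢ) = 104.6×0.03 + 9×0.35 + 144×0.15 + 104.6×0.04 + 21.3×0.01 + 8.3×0.35 + 4.6×0.30 = 36.570.
Mean coefficient ᾱ = A/S = 0.0923.
−S·ln(1−ᾱ) = −396.4 × ln(1 − 0.0923) = 38.388.
V = 12.3 × 8.5 × 4.5 = 470.475 m³.
RT60 = 0.161 × 470.475 / 38.388 = 1.97 s.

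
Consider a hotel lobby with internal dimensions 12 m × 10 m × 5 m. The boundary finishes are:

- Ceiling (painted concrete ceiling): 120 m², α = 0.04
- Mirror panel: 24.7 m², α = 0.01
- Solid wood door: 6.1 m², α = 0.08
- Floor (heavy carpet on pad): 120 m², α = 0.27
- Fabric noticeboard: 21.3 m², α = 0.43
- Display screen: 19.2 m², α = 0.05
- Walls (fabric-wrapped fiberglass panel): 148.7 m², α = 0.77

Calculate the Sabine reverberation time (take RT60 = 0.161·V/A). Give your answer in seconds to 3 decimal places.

0.594 seconds

Equivalent absorption area: A = 120×0.04 + 24.7×0.01 + 6.1×0.08 + 120×0.27 + 21.3×0.43 + 19.2×0.05 + 148.7×0.77 = 162.553 m².
V = 12·10·5 = 600 m³.
Sabine: RT60 = 0.161 × 600 / 162.553 = 0.594 s.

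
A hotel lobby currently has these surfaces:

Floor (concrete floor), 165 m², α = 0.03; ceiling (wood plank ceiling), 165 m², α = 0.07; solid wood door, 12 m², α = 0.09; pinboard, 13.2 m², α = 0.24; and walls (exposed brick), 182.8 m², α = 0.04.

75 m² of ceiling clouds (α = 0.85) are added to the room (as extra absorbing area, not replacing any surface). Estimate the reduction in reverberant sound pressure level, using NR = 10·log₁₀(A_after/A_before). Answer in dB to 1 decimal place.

5.1 dB

Summing Sᵢαᵢ: 4.950 + 11.550 + 1.080 + 3.168 + 7.312 → A_before = 28.060 sabins.
Added absorption = 75 × 0.85 = 63.750 sabins.
New total A_after = 91.810 sabins.
Reduction = 10 log₁₀(A_after/A_before) = 10 log₁₀(3.2719) = 5.1 dB.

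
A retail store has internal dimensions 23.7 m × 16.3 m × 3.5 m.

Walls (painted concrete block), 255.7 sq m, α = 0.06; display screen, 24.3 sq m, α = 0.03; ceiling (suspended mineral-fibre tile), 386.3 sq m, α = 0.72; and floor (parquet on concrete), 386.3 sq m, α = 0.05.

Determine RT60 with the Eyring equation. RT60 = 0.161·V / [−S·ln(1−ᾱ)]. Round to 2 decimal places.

0.58 seconds

Total surface area S = 255.7 + 24.3 + 386.3 + 386.3 = 1052.6 sq m.
Σ(Sᵢαᵢ) = 255.7·0.06 + 24.3·0.03 + 386.3·0.72 + 386.3·0.05 = 313.522.
ᾱ = 313.522 / 1052.6 = 0.2979.
−S·ln(1−ᾱ) = −1052.6 × ln(1 − 0.2979) = 372.283.
V = 23.7 × 16.3 × 3.5 = 1352.085 m³.
RT60 = 0.161 × 1352.085 / 372.283 = 0.58 s.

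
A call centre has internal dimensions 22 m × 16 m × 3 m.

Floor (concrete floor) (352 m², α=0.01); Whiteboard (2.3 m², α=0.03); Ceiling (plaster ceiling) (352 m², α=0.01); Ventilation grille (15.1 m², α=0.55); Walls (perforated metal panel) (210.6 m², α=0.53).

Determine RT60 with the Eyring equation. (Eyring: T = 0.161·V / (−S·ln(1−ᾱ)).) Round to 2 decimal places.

S = Σ Sᵢ = 932.0 m².
Absorption A = 352·0.01 + 2.3·0.03 + 352·0.01 + 15.1·0.55 + 210.6·0.53 = 127.032 sabins.
Mean coefficient ᾱ = A/S = 0.1363.
Eyring denominator: −S ln(1−ᾱ) = 136.566.
V = 22 × 16 × 3 = 1056 m³.
RT60 = 0.161 × 1056 / 136.566 = 1.24 s.

1.24 sec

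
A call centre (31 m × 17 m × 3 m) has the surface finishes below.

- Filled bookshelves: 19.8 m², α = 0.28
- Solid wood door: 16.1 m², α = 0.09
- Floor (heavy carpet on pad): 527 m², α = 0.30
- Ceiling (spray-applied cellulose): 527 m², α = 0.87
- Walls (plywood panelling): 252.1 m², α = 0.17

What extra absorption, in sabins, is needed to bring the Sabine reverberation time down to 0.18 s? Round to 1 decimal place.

Total absorption A₁ = 19.8*0.28 + 16.1*0.09 + 527*0.30 + 527*0.87 + 252.1*0.17
  = 5.544 + 1.449 + 158.100 + 458.490 + 42.857 = 666.440 m² sabins.
For T = 0.18 s, need A₂ = 0.161·V/T = 0.161·1581/0.18 = 1414.117 sabins.
Shortfall: 1414.117 − 666.440 = 747.7 sabins.

747.7 sabins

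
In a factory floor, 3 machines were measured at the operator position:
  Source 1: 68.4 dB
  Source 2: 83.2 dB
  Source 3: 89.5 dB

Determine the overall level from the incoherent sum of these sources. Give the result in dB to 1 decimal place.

Converting to relative power and adding: 10^(68.4/10) + 10^(83.2/10) + 10^(89.5/10) = 1.107e+09.
L_total = 10·log₁₀(1.107e+09) = 90.4 dB.

90.4 dB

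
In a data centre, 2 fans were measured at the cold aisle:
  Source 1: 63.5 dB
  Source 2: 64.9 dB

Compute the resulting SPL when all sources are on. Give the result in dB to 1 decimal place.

Σ 10^(Lᵢ/10) = 5.329e+06.
L_total = 10·log₁₀(5.329e+06) = 67.3 dB.

67.3 dB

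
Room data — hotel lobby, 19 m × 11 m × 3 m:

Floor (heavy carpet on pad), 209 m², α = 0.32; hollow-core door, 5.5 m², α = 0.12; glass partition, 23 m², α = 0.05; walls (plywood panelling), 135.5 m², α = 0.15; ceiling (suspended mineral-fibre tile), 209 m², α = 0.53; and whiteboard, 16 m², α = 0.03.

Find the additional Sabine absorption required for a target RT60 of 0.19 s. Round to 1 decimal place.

A₁ = Σ Sᵢαᵢ = 209*0.32 + 5.5*0.12 + 23*0.05 + 135.5*0.15 + 209*0.53 + 16*0.03 = 200.265 sabins.
Target A₂ = 0.161·627/0.19 = 531.300 sabins (V = 627 m³).
Shortfall: 531.300 − 200.265 = 331.0 sabins.

331.0 sabins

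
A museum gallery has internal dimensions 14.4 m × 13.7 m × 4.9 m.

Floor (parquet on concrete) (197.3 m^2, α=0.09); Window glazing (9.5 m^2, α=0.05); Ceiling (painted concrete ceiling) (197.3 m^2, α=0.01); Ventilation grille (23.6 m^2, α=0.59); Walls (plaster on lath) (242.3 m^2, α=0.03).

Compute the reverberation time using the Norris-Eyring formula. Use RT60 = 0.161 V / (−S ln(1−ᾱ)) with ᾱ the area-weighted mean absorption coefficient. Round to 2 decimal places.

3.64 s

Total surface area S = 197.3 + 9.5 + 197.3 + 23.6 + 242.3 = 670.0 m^2.
Absorption A = 197.3×0.09 + 9.5×0.05 + 197.3×0.01 + 23.6×0.59 + 242.3×0.03 = 41.398 sabins.
ᾱ = 41.398 / 670.0 = 0.0618.
−S·ln(1−ᾱ) = −670.0 × ln(1 − 0.0618) = 42.741.
V = 14.4 × 13.7 × 4.9 = 966.672 m³.
T = 0.161·V/[−S·ln(1−ᾱ)] = 0.161·966.672/42.741 = 3.64 s.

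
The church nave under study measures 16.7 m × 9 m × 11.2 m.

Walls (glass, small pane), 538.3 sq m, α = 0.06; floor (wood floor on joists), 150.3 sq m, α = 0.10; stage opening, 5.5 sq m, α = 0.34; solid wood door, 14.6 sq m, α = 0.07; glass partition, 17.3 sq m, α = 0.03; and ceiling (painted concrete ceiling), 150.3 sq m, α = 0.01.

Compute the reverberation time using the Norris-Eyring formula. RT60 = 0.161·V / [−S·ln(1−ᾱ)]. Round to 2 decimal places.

S = Σ Sᵢ = 876.3 sq m.
Σ(Sᵢαᵢ) = 538.3×0.06 + 150.3×0.10 + 5.5×0.34 + 14.6×0.07 + 17.3×0.03 + 150.3×0.01 = 52.242.
ᾱ = 52.242 / 876.3 = 0.0596.
Eyring denominator: −S ln(1−ᾱ) = 53.849.
V = 16.7 × 9 × 11.2 = 1683.36 m³.
T = 0.161·V/[−S·ln(1−ᾱ)] = 0.161·1683.36/53.849 = 5.03 s.

5.03 seconds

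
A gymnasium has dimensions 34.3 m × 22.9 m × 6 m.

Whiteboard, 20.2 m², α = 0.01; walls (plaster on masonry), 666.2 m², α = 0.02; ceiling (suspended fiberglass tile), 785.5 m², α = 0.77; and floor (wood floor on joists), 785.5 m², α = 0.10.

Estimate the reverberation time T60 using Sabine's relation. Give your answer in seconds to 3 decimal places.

1.089 s

A = Σ Sᵢαᵢ = 20.2·0.01 + 666.2·0.02 + 785.5·0.77 + 785.5·0.10 = 696.911 sabins.
V = 34.3·22.9·6 = 4712.82 m³.
Sabine: RT60 = 0.161 × 4712.82 / 696.911 = 1.089 s.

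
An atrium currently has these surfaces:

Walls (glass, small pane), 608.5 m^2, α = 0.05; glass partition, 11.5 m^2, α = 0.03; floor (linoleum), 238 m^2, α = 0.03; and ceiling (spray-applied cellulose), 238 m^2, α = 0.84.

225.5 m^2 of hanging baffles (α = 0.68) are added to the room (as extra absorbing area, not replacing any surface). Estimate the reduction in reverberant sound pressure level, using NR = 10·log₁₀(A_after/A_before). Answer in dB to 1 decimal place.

2.2 dB

Total absorption A_before = 608.5×0.05 + 11.5×0.03 + 238×0.03 + 238×0.84
  = 30.425 + 0.345 + 7.140 + 199.920 = 237.830 m^2 sabins.
Added absorption = 225.5 × 0.68 = 153.340 sabins.
A_after = 237.830 + 153.340 = 391.170 sabins.
Reduction = 10 log₁₀(A_after/A_before) = 10 log₁₀(1.6447) = 2.2 dB.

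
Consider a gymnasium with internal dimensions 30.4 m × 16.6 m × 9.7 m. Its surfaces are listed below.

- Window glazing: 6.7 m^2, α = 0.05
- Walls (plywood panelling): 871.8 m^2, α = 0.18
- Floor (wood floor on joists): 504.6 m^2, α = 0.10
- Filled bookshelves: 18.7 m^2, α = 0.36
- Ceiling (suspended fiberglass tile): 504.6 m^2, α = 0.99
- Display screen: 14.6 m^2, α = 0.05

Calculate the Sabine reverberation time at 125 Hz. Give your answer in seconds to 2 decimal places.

1.10 s

A = Σ Sᵢαᵢ = 6.7*0.05 + 871.8*0.18 + 504.6*0.10 + 18.7*0.36 + 504.6*0.99 + 14.6*0.05 = 714.735 sabins.
V = 30.4·16.6·9.7 = 4895.008 m³.
T = 0.161 V/A = 0.161·4895.008/714.735 = 1.10 s.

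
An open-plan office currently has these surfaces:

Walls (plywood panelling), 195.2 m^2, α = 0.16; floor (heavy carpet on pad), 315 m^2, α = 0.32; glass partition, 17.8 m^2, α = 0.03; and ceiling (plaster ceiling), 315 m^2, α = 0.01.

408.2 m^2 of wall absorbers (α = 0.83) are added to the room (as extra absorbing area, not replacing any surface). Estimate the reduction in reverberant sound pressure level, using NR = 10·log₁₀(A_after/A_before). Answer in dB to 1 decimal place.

Equivalent absorption area: A_before = 195.2·0.16 + 315·0.32 + 17.8·0.03 + 315·0.01 = 135.716 m^2.
Added absorption = 408.2 × 0.83 = 338.806 sabins.
New total A_after = 474.522 sabins.
NR = 10·log₁₀(474.522/135.716) = 5.4 dB.

5.4 dB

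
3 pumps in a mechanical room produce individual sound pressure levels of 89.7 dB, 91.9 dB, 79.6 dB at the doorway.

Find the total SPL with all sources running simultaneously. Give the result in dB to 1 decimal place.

Converting to relative power and adding: 10^(89.7/10) + 10^(91.9/10) + 10^(79.6/10) = 2.573e+09.
Back to dB: 10·log₁₀ Σ = 94.1 dB.

94.1 dB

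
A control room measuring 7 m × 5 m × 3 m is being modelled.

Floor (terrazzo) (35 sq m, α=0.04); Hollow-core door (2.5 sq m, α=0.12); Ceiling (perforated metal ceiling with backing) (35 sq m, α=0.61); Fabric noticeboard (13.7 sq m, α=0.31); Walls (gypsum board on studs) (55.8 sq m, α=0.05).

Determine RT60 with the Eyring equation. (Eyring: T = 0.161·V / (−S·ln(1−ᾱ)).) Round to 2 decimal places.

S = Σ Sᵢ = 142.0 sq m.
Σ(Sᵢαᵢ) = 35×0.04 + 2.5×0.12 + 35×0.61 + 13.7×0.31 + 55.8×0.05 = 30.087.
ᾱ = 30.087 / 142.0 = 0.2119.
Eyring denominator: −S ln(1−ᾱ) = 33.815.
V = 7 × 5 × 3 = 105 m³.
T = 0.161·V/[−S·ln(1−ᾱ)] = 0.161·105/33.815 = 0.50 s.

0.50 s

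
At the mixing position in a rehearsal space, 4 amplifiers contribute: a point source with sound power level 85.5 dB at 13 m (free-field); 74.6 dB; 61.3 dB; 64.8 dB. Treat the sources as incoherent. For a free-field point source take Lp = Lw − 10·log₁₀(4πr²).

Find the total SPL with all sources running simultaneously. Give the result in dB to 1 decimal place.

75.2 dB

Source at 13 m: Lp = 85.5 − 10·log₁₀(4π·13²) = 85.5 − 10·log₁₀(2123.717) = 52.2 dB.
Σ 10^(Lᵢ/10) = 3.338e+07.
Combined level = 10 log₁₀(3.338e+07) = 75.2 dB.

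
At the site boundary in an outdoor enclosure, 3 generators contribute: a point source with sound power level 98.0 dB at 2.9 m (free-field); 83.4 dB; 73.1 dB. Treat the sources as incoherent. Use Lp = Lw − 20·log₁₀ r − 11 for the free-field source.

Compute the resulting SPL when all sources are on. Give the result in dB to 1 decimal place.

84.8 dB

Source at 2.9 m: Lp = 98.0 − 20·log₁₀(2.9) − 11 = 77.8 dB.
Sum in the linear (power) domain: Σ 10^(Lᵢ/10) = 10^(77.8/10) + 10^(83.4/10) + 10^(73.1/10) = 2.994e+08.
Back to dB: 10·log₁₀ Σ = 84.8 dB.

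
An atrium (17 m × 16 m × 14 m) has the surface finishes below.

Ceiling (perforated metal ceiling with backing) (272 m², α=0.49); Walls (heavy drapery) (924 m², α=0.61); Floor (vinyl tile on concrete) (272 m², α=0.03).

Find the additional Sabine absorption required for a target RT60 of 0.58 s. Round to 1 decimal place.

352.0 sabins

Summing Sᵢαᵢ: 133.280 + 563.640 + 8.160 → A₁ = 705.080 sabins.
For T = 0.58 s, need A₂ = 0.161·V/T = 0.161·3808/0.58 = 1057.048 sabins.
Shortfall: 1057.048 − 705.080 = 352.0 sabins.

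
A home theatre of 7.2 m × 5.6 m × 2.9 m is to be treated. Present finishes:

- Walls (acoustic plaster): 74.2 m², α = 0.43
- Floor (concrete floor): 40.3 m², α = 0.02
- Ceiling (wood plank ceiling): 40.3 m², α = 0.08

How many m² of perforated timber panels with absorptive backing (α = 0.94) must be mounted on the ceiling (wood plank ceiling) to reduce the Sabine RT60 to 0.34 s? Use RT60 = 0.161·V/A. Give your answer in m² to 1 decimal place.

22.6

Total absorption A₁ = 74.2·0.43 + 40.3·0.02 + 40.3·0.08
  = 31.906 + 0.806 + 3.224 = 35.936 m² sabins.
Required A₂ = 0.161·116.928/0.34 = 55.369 sabins.
Absorption to add: 55.369 − 35.936 = 19.433 sabins.
Each m² of panel replacing the ceiling (wood plank ceiling) adds (0.94 − 0.08) = 0.86 sabins.
Panel area = 19.433 / 0.86 = 22.6 m².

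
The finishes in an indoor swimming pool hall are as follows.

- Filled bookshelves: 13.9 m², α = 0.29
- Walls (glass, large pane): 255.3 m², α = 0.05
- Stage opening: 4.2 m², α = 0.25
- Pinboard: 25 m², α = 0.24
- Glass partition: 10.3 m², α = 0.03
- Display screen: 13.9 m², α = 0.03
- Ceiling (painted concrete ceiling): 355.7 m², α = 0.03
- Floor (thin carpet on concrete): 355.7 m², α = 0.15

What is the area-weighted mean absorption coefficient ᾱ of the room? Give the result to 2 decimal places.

0.09

Total surface area S = 1034.0 m².
A = 13.9*0.29 + 255.3*0.05 + 4.2*0.25 + 25*0.24 + 10.3*0.03 + 13.9*0.03 + 355.7*0.03 + 355.7*0.15 = 88.598 sabins.
ᾱ = A/S = 0.09.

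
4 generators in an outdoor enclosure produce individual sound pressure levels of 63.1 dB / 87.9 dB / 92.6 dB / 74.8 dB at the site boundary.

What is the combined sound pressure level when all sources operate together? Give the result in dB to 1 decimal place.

Σ 10^(Lᵢ/10) = 2.469e+09.
L_total = 10·log₁₀(2.469e+09) = 93.9 dB.

93.9 dB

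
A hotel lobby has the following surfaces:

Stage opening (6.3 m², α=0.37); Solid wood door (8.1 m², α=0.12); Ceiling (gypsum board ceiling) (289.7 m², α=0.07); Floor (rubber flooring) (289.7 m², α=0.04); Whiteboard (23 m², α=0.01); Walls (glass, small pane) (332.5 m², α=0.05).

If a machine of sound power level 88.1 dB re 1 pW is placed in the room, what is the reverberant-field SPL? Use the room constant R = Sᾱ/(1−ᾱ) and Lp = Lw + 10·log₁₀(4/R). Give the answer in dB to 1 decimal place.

Σ(Sᵢαᵢ) = 6.3×0.37 + 8.1×0.12 + 289.7×0.07 + 289.7×0.04 + 23×0.01 + 332.5×0.05 = 52.025; total area S = 949.3 m².
ᾱ = 0.0548, so room constant R = A/(1−ᾱ) = 55.041 m².
Lp = Lw + 10 log₁₀(4/R) = 88.1 -11.39 = 76.7 dB.

76.7 dB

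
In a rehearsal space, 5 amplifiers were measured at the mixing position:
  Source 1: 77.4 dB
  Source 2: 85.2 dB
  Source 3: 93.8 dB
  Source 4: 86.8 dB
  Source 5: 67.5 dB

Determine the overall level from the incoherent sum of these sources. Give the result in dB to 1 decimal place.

95.1 dB

Converting to relative power and adding: 10^(77.4/10) + 10^(85.2/10) + 10^(93.8/10) + 10^(86.8/10) + 10^(67.5/10) = 3.269e+09.
L_total = 10·log₁₀(3.269e+09) = 95.1 dB.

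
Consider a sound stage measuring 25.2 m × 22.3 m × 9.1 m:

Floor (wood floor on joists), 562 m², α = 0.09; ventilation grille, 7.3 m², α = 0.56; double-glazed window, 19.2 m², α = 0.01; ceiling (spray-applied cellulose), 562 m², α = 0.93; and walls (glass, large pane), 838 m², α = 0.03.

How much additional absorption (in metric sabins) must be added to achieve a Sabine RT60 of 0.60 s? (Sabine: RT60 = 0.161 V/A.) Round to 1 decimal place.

769.6 sabins

Total absorption A₁ = 562×0.09 + 7.3×0.56 + 19.2×0.01 + 562×0.93 + 838×0.03
  = 50.580 + 4.088 + 0.192 + 522.660 + 25.140 = 602.660 m² sabins.
V = 5113.836 m³. Required absorption A₂ = 0.161 × 5113.836 / 0.60 = 1372.213 sabins.
Shortfall: 1372.213 − 602.660 = 769.6 sabins.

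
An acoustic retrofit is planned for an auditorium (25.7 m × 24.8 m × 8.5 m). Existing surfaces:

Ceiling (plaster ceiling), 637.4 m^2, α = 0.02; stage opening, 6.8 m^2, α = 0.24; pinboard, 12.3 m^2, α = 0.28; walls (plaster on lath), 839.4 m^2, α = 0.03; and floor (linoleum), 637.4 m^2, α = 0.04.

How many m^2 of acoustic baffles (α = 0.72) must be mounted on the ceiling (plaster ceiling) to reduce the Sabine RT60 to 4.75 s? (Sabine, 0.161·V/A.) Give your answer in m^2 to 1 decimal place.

164.5

Total absorption A₁ = 637.4*0.02 + 6.8*0.24 + 12.3*0.28 + 839.4*0.03 + 637.4*0.04
  = 12.748 + 1.632 + 3.444 + 25.182 + 25.496 = 68.502 m^2 sabins.
V = 5417.56 m³. Target absorption A₂ = 0.161 × 5417.56 / 4.75 = 183.627 sabins.
Absorption to add: 183.627 − 68.502 = 115.125 sabins.
Net gain per m^2: Δα = 0.72 − 0.02 = 0.70.
Panel area = 115.125 / 0.70 = 164.5 m^2.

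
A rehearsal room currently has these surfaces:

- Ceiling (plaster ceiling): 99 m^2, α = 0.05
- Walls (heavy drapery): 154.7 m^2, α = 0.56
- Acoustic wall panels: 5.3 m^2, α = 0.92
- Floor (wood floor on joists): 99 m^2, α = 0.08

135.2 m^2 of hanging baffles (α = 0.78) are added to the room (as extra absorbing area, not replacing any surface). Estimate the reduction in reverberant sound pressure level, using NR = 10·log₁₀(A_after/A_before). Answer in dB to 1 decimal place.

Total absorption A_before = 99·0.05 + 154.7·0.56 + 5.3·0.92 + 99·0.08
  = 4.950 + 86.632 + 4.876 + 7.920 = 104.378 m^2 sabins.
Added absorption = 135.2 × 0.78 = 105.456 sabins.
A_after = 104.378 + 105.456 = 209.834 sabins.
Reduction = 10 log₁₀(A_after/A_before) = 10 log₁₀(2.0103) = 3.0 dB.

3.0 dB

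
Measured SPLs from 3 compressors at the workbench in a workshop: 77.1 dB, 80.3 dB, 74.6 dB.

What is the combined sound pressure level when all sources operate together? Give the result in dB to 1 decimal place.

82.7 dB

Converting to relative power and adding: 10^(77.1/10) + 10^(80.3/10) + 10^(74.6/10) = 1.873e+08.
Combined level = 10 log₁₀(1.873e+08) = 82.7 dB.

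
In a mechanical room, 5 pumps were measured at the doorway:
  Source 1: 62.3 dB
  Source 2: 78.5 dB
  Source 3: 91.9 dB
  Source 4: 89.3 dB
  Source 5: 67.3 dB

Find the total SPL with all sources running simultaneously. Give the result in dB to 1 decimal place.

93.9 dB

Σ 10^(Lᵢ/10) = 2.478e+09.
Back to dB: 10·log₁₀ Σ = 93.9 dB.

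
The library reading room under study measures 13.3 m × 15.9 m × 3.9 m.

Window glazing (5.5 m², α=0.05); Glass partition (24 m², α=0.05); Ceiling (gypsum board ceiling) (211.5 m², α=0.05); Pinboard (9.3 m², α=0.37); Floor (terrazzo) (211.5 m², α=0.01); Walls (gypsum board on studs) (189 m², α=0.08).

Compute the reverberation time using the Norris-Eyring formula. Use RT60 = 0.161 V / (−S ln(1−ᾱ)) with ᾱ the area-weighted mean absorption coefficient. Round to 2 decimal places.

S = Σ Sᵢ = 650.8 m².
Absorption A = 5.5·0.05 + 24·0.05 + 211.5·0.05 + 9.3·0.37 + 211.5·0.01 + 189·0.08 = 32.726 sabins.
ᾱ = 32.726 / 650.8 = 0.0503.
Eyring denominator: −S ln(1−ᾱ) = 33.587.
V = 13.3 × 15.9 × 3.9 = 824.733 m³.
RT60 = 0.161 × 824.733 / 33.587 = 3.95 s.

3.95 s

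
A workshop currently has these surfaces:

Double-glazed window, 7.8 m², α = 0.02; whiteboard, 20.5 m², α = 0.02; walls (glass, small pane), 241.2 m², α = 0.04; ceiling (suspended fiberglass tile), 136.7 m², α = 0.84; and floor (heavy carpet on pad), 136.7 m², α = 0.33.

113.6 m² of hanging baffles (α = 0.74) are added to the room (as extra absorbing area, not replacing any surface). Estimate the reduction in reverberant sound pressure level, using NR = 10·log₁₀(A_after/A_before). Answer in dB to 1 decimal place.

1.7 dB

Equivalent absorption area: A_before = 7.8×0.02 + 20.5×0.02 + 241.2×0.04 + 136.7×0.84 + 136.7×0.33 = 170.153 m².
Treatment contributes 113.6·0.74 = 84.064 sabins.
A_after = 170.153 + 84.064 = 254.217 sabins.
NR = 10·log₁₀(254.217/170.153) = 1.7 dB.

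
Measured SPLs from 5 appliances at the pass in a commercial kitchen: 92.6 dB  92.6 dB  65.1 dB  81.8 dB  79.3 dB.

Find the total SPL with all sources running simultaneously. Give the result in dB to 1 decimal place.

Sum in the linear (power) domain: Σ 10^(Lᵢ/10) = 10^(92.6/10) + 10^(92.6/10) + 10^(65.1/10) + 10^(81.8/10) + 10^(79.3/10) = 3.879e+09.
L_total = 10·log₁₀(3.879e+09) = 95.9 dB.

95.9 dB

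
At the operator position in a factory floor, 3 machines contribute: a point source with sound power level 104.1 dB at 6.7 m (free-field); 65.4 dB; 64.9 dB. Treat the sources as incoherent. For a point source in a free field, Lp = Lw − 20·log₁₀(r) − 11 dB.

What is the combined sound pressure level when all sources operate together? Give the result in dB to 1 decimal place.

77.2 dB

Source at 6.7 m: Lp = 104.1 − 20·log₁₀(6.7) − 11 = 76.6 dB.
Converting to relative power and adding: 10^(76.6/10) + 10^(65.4/10) + 10^(64.9/10) = 5.227e+07.
Back to dB: 10·log₁₀ Σ = 77.2 dB.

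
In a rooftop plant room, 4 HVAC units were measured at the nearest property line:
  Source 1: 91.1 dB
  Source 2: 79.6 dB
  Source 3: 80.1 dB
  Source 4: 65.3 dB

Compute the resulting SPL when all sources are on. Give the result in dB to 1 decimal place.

91.7 dB

Sum in the linear (power) domain: Σ 10^(Lᵢ/10) = 10^(91.1/10) + 10^(79.6/10) + 10^(80.1/10) + 10^(65.3/10) = 1.485e+09.
Back to dB: 10·log₁₀ Σ = 91.7 dB.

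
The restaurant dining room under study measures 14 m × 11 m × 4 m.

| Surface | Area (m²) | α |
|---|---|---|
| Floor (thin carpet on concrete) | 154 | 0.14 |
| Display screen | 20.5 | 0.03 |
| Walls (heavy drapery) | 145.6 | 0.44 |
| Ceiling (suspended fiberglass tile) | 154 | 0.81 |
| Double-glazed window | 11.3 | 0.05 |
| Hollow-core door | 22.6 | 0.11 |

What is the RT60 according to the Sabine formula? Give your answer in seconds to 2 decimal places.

Summing Sᵢαᵢ: 21.560 + 0.615 + 64.064 + 124.740 + 0.565 + 2.486 → A = 214.030 sabins.
Volume V = 14 × 11 × 4 = 616 m³.
RT60 = 0.161 · V / A = 0.161 × 616 / 214.030 = 0.46 s.

0.46 s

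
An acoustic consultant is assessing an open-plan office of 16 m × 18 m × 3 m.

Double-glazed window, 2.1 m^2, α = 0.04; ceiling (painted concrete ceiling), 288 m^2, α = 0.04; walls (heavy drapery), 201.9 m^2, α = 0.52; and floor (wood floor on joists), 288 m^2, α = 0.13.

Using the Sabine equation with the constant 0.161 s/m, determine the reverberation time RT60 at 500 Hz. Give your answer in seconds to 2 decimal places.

0.90 s

Equivalent absorption area: A = 2.1*0.04 + 288*0.04 + 201.9*0.52 + 288*0.13 = 154.032 m^2.
Volume V = 16 × 18 × 3 = 864 m³.
Sabine: RT60 = 0.161 × 864 / 154.032 = 0.90 s.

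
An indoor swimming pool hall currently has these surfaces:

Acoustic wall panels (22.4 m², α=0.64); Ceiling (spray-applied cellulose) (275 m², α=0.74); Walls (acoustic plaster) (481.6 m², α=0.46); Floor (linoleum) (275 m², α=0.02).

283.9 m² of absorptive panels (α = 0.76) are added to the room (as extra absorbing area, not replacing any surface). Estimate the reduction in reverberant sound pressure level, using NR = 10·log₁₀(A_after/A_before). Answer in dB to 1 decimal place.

1.7 dB

Summing Sᵢαᵢ: 14.336 + 203.500 + 221.536 + 5.500 → A_before = 444.872 sabins.
Added absorption = 283.9 × 0.76 = 215.764 sabins.
New total A_after = 660.636 sabins.
NR = 10·log₁₀(660.636/444.872) = 1.7 dB.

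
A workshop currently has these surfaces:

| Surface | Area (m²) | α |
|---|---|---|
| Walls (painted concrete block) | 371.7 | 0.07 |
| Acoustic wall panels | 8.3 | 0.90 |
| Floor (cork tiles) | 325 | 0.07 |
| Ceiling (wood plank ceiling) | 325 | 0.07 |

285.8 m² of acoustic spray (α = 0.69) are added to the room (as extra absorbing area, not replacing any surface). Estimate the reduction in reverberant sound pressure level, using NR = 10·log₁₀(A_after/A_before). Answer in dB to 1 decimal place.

Total absorption A_before = 371.7*0.07 + 8.3*0.90 + 325*0.07 + 325*0.07
  = 26.019 + 7.470 + 22.750 + 22.750 = 78.989 m² sabins.
Added absorption = 285.8 × 0.69 = 197.202 sabins.
A_after = 78.989 + 197.202 = 276.191 sabins.
NR = 10·log₁₀(276.191/78.989) = 5.4 dB.

5.4 dB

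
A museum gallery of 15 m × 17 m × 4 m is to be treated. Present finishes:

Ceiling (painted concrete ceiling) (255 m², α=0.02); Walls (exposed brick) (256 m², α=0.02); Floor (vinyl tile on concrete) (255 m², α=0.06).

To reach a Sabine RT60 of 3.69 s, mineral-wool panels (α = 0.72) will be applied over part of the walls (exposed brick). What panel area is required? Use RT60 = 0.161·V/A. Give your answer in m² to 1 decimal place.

27.1

Equivalent absorption area: A₁ = 255×0.02 + 256×0.02 + 255×0.06 = 25.520 m².
Required A₂ = 0.161·1020/3.69 = 44.504 sabins.
Absorption to add: 44.504 − 25.520 = 18.984 sabins.
Each m² of panel replacing the walls (exposed brick) adds (0.72 − 0.02) = 0.70 sabins.
Panel area = 18.984 / 0.70 = 27.1 m².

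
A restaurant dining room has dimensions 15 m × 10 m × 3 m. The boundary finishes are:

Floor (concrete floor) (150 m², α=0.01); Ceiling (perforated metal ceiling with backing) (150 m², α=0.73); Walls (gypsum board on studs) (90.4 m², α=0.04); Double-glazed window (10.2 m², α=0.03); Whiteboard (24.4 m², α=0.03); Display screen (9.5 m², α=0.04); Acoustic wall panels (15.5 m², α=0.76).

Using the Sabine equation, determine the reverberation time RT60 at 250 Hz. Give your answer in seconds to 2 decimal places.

Total absorption A = 150·0.01 + 150·0.73 + 90.4·0.04 + 10.2·0.03 + 24.4·0.03 + 9.5·0.04 + 15.5·0.76
  = 1.500 + 109.500 + 3.616 + 0.306 + 0.732 + 0.380 + 11.780 = 127.814 m² sabins.
Room volume: 450 m³.
RT60 = 0.161 · V / A = 0.161 × 450 / 127.814 = 0.57 s.

0.57 s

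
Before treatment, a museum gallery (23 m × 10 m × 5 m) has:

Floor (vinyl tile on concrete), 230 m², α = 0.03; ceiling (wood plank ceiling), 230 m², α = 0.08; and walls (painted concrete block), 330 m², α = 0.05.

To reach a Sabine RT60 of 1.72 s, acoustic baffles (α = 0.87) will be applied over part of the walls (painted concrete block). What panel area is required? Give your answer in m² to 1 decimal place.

Equivalent absorption area: A₁ = 230*0.03 + 230*0.08 + 330*0.05 = 41.800 m².
V = 1150 m³. Target absorption A₂ = 0.161 × 1150 / 1.72 = 107.645 sabins.
Absorption to add: 107.645 − 41.800 = 65.845 sabins.
Each m² of panel replacing the walls (painted concrete block) adds (0.87 − 0.05) = 0.82 sabins.
Area = ΔA/Δα = 65.845/0.82 = 80.3 m².

80.3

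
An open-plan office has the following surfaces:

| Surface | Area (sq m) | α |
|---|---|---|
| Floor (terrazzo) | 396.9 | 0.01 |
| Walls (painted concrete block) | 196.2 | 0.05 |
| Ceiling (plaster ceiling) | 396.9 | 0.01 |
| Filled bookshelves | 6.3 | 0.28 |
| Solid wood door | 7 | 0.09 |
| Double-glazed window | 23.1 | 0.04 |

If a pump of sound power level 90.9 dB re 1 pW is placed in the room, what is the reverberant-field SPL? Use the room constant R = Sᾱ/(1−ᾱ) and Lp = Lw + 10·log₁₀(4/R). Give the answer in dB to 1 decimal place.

83.6 dB

Σ(Sᵢαᵢ) = 396.9×0.01 + 196.2×0.05 + 396.9×0.01 + 6.3×0.28 + 7×0.09 + 23.1×0.04 = 21.066; total area S = 1026.4 sq m.
ᾱ = 21.066/1026.4 = 0.0205; R = Sᾱ/(1−ᾱ) = 21.066/(1−0.0205) = 21.507 sq m.
Lp = 90.9 + 10·log₁₀(4/21.507) = 90.9 + (-7.31) = 83.6 dB.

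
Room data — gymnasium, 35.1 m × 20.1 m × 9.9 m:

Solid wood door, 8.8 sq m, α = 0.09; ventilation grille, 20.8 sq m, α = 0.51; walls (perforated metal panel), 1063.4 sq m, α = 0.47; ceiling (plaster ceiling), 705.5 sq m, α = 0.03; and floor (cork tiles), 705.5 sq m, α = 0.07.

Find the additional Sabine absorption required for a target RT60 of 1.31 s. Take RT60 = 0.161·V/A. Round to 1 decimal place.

276.7 sabins

Summing Sᵢαᵢ: 0.792 + 10.608 + 499.798 + 21.165 + 49.385 → A₁ = 581.748 sabins.
For T = 1.31 s, need A₂ = 0.161·V/T = 0.161·6984.549/1.31 = 858.406 sabins.
ΔA = A₂ − A₁ = 858.406 − 581.748 = 276.7 sabins.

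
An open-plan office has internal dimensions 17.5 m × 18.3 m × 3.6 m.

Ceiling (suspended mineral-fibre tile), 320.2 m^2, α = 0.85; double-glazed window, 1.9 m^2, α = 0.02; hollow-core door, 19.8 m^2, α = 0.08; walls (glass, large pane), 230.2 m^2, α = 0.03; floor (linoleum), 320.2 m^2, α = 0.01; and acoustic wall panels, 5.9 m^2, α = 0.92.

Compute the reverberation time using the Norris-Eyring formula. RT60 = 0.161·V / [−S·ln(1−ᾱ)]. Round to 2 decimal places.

Total surface area S = 320.2 + 1.9 + 19.8 + 230.2 + 320.2 + 5.9 = 898.2 m^2.
Absorption A = 320.2×0.85 + 1.9×0.02 + 19.8×0.08 + 230.2×0.03 + 320.2×0.01 + 5.9×0.92 = 289.328 sabins.
Mean coefficient ᾱ = A/S = 0.3221.
−S·ln(1−ᾱ) = −898.2 × ln(1 − 0.3221) = 349.180.
V = 17.5 × 18.3 × 3.6 = 1152.9 m³.
T = 0.161·V/[−S·ln(1−ᾱ)] = 0.161·1152.9/349.180 = 0.53 s.

0.53 seconds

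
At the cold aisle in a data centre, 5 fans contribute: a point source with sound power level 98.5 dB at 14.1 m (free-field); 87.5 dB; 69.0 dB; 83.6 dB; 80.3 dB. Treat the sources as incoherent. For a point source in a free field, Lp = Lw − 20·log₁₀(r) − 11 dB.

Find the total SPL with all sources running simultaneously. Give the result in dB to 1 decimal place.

Source at 14.1 m: Lp = 98.5 − 20·log₁₀(14.1) − 11 = 64.5 dB.
Sum in the linear (power) domain: Σ 10^(Lᵢ/10) = 10^(64.5/10) + 10^(87.5/10) + 10^(69.0/10) + 10^(83.6/10) + 10^(80.3/10) = 9.093e+08.
Back to dB: 10·log₁₀ Σ = 89.6 dB.

89.6 dB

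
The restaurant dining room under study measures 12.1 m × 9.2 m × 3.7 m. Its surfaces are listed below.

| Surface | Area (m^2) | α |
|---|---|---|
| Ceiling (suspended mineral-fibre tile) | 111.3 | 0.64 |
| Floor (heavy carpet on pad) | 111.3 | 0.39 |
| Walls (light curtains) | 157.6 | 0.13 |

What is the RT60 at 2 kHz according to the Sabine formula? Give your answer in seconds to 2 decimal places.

Summing Sᵢαᵢ: 71.232 + 43.407 + 20.488 → A = 135.127 sabins.
V = 12.1·9.2·3.7 = 411.884 m³.
RT60 = 0.161 · V / A = 0.161 × 411.884 / 135.127 = 0.49 s.

0.49 s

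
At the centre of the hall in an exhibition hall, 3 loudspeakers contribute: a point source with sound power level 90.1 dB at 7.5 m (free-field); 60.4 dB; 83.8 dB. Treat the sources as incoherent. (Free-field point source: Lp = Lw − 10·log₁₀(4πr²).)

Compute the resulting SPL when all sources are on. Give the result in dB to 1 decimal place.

Source at 7.5 m: Lp = 90.1 − 10·log₁₀(4π·7.5²) = 90.1 − 10·log₁₀(706.858) = 61.6 dB.
Converting to relative power and adding: 10^(61.6/10) + 10^(60.4/10) + 10^(83.8/10) = 2.424e+08.
L_total = 10·log₁₀(2.424e+08) = 83.8 dB.

83.8 dB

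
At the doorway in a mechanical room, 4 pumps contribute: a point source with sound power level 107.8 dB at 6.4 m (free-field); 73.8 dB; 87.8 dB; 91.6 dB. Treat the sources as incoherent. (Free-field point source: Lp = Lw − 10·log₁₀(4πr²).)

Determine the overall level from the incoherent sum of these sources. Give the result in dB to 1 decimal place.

Source at 6.4 m: Lp = 107.8 − 10·log₁₀(4π·6.4²) = 107.8 − 10·log₁₀(514.719) = 80.7 dB.
Σ 10^(Lᵢ/10) = 2.189e+09.
Combined level = 10 log₁₀(2.189e+09) = 93.4 dB.

93.4 dB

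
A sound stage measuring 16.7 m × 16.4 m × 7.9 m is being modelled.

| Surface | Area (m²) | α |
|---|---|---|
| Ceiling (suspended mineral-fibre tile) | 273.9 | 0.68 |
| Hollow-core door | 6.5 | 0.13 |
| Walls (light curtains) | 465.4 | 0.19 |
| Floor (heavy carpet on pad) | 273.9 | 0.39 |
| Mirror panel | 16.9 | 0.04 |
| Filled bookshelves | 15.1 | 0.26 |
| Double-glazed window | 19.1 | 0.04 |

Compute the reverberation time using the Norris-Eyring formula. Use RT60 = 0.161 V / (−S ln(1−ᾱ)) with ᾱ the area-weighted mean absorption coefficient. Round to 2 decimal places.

S = Σ Sᵢ = 1070.8 m².
Σ(Sᵢαᵢ) = 273.9·0.68 + 6.5·0.13 + 465.4·0.19 + 273.9·0.39 + 16.9·0.04 + 15.1·0.26 + 19.1·0.04 = 387.710.
ᾱ = 387.710 / 1070.8 = 0.3621.
Eyring denominator: −S ln(1−ᾱ) = 481.404.
V = 16.7 × 16.4 × 7.9 = 2163.652 m³.
T = 0.161·V/[−S·ln(1−ᾱ)] = 0.161·2163.652/481.404 = 0.72 s.

0.72 s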